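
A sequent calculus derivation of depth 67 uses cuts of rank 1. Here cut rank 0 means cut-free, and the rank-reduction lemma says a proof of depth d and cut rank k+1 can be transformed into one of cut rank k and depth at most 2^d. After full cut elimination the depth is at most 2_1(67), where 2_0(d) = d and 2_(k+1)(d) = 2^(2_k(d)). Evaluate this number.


Each rank reduction sends depth d to at most 2^d; cut rank r needs r reductions.
2_0(67) = 67
2_1(67) = 2^67 = 147573952589676412928
Cut-free depth bound = 147573952589676412928

147573952589676412928


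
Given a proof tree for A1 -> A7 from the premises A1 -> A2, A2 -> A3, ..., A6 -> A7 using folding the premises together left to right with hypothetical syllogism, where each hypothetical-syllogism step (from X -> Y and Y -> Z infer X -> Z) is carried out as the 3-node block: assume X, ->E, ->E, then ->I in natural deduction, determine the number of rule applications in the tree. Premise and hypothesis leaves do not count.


There are 6 premises in the chain. The first HS step combines premises 1 and 2; each further premise needs one more HS step.
So 6 premises require 6 - 1 = 5 hypothetical-syllogism steps.
Each HS step uses 3 inference nodes (->E, ->E, ->I).
5 * 3 = 15 total inference nodes.

15


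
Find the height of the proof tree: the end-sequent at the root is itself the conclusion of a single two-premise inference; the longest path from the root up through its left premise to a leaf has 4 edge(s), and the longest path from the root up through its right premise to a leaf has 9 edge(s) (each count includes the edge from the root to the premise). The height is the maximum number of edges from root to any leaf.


Longest path through the left premise: 4 edges (measured from the branching sequent)
Longest path through the right premise: 9 edges
Height of the subtree rooted at the branching sequent: max(4, 9) = 9
The branching sequent is the root itself.
Total height = 9

9


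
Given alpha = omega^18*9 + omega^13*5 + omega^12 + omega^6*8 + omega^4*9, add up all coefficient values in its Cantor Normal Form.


CNF: omega^18*9 + omega^13*5 + omega^12 + omega^6*8 + omega^4*9
Coefficients: 9 + 5 + 1 + 8 + 9 = 32

32


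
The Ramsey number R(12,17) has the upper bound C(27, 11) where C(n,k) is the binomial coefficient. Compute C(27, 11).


R(12,17) <= C(12+17-2, 12-1) = C(27, 11)
C(27, 11) = 27! / (11! * 16!)
= 13037895

13037895


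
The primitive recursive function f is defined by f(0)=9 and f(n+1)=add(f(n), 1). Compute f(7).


f(0) = 9
f(1) = add(f(0), 1) = add(9, 1) = 10
f(2) = add(f(1), 1) = add(10, 1) = 11
f(3) = add(f(2), 1) = add(11, 1) = 12
f(4) = add(f(3), 1) = add(12, 1) = 13
f(5) = add(f(4), 1) = add(13, 1) = 14
f(6) = add(f(5), 1) = add(14, 1) = 15
f(7) = add(f(6), 1) = add(15, 1) = 16


16


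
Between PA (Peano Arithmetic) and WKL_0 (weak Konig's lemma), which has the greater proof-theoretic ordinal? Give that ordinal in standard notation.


Proof-theoretic ordinal of PA (Peano Arithmetic): epsilon_0
Proof-theoretic ordinal of WKL_0 (weak Konig's lemma): omega^omega
Comparing: omega^omega < epsilon_0.
The larger ordinal is epsilon_0 (from PA (Peano Arithmetic)).

epsilon_0


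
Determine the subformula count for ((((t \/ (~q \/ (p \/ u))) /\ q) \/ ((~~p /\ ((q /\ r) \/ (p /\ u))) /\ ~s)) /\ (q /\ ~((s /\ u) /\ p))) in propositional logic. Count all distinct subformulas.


Formula: ((((t \/ (~q \/ (p \/ u))) /\ q) \/ ((~~p /\ ((q /\ r) \/ (p /\ u))) /\ ~s)) /\ (q /\ ~((s /\ u) /\ p)))
Subformulas found:
  1. r
  2. q
  3. u
  4. s
  5. t
  6. p
  7. ~p
  8. ~s
  9. ~q
  10. ~~p
  11. (p /\ u)
  12. (s /\ u)
  13. (q /\ r)
  14. (p \/ u)
  15. ((s /\ u) /\ p)
  16. (~q \/ (p \/ u))
  17. ~((s /\ u) /\ p)
  18. ((q /\ r) \/ (p /\ u))
  19. (t \/ (~q \/ (p \/ u)))
  20. (q /\ ~((s /\ u) /\ p))
  21. ((t \/ (~q \/ (p \/ u))) /\ q)
  22. (~~p /\ ((q /\ r) \/ (p /\ u)))
  23. ((~~p /\ ((q /\ r) \/ (p /\ u))) /\ ~s)
  24. (((t \/ (~q \/ (p \/ u))) /\ q) \/ ((~~p /\ ((q /\ r) \/ (p /\ u))) /\ ~s))
  25. ((((t \/ (~q \/ (p \/ u))) /\ q) \/ ((~~p /\ ((q /\ r) \/ (p /\ u))) /\ ~s)) /\ (q /\ ~((s /\ u) /\ p)))
Total distinct subformulas = 25

25


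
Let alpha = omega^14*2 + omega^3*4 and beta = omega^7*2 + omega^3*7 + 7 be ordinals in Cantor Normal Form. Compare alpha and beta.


Compare term by term from highest exponent:
alpha = omega^14*2 + omega^3*4
beta = omega^7*2 + omega^3*7 + 7
Term 1: alpha has omega^14*2, beta has omega^7*2
Term 2: alpha has omega^3*4, beta has omega^3*7
Term 3: alpha has omega^0*0, beta has omega^0*7
Result: alpha > beta

alpha > beta


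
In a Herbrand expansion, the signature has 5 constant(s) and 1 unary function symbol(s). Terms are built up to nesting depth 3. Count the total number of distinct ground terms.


Herbrand terms by depth:
Depth 0: 5 constants
Depth 1: 5 new terms (running total: 10)
Depth 2: 5 new terms (running total: 15)
Depth 3: 5 new terms (running total: 20)
Total distinct ground terms = 20

20


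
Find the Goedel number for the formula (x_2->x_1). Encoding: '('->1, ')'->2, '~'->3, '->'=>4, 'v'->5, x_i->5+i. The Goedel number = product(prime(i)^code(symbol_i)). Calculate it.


Formula: (x_2->x_1)
Symbol codes: [1, 7, 4, 6, 2]
Primes: [2, 3, 5, 7, 11]
p_1^1 = 2^1 = 2
p_2^7 = 3^7 = 2187
p_3^4 = 5^4 = 625
p_4^6 = 7^6 = 117649
p_5^2 = 11^2 = 121
Product = 38916377403750

38916377403750


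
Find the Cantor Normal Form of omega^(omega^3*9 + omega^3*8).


omega^(omega^3*9 + omega^3*8):
Both terms of the exponent have the same exponent 3, so they merge: omega^3*9 + omega^3*8 = omega^3*(9+8) = omega^3*17.
omega raised to a CNF ordinal is a single CNF term: Result = omega^(omega^3*17)

omega^(omega^3*17)


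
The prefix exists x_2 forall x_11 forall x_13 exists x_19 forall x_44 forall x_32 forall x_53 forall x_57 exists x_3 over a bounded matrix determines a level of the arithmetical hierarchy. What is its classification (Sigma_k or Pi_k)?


Leading quantifier is exists, so the class is Sigma.
Number of quantifier blocks = alternations + 1 = 4 + 1 = 5.
Classification: Sigma_5

Sigma_5


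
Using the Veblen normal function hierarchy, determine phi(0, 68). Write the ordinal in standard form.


phi(0, 68):
phi(0, beta) = omega^beta by definition.
phi(0, 68) = omega^68

omega^68


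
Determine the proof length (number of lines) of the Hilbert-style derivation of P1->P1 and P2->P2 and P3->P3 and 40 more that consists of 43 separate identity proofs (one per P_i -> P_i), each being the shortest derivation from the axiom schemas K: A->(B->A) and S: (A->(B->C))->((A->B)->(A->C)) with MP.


The shortest proof of A->A from K and S in the Hilbert calculus has exactly 5 lines:
(1) K instance A->((A->A)->A), (2) S instance, (3) MP on 1,2, (4) K instance A->(A->A), (5) MP on 3,4.
For 43 independent identities: 43 * 5 = 215 lines total.

215


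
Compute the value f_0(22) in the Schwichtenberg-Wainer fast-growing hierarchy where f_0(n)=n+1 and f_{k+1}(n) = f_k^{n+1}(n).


f_0(22) = 22 + 1 = 23

23


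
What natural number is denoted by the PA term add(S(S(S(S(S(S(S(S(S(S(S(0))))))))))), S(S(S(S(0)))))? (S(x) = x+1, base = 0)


add(S^11(0), S^4(0)):
S^11(0) = 11
S^4(0) = 4
11 + 4 = 15

15


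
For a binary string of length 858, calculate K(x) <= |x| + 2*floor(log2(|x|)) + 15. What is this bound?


floor(log2(858)) = 9
2 * 9 = 18
K(x) <= 858 + 18 + 15 = 891

891


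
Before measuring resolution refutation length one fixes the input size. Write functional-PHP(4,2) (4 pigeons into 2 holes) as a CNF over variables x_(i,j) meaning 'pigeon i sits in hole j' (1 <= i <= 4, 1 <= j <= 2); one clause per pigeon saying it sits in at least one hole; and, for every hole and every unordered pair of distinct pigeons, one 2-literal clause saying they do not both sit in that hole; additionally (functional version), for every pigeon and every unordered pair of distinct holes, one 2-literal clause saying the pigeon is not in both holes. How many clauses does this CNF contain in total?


functional-PHP(4,2): 4 pigeons, 2 holes, 4*2 = 8 variables.
- pigeon clauses: one per pigeon -> 4 clauses
- hole clauses: 2 holes * C(4,2) = 2 * 6 -> 12 clauses
- functional clauses: 4 pigeons * C(2,2) = 4 * 1 -> 4 clauses
Total clauses = 4 + 12 + 4 = 20

20


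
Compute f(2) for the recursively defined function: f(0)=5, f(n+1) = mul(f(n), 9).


f(0) = 5
f(1) = mul(f(0), 9) = mul(5, 9) = 45
f(2) = mul(f(1), 9) = mul(45, 9) = 405


405


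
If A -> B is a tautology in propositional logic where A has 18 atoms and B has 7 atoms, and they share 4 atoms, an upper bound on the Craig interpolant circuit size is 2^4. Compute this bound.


Shared atoms = 4
Craig interpolant size bound = 2^4
= 16

16


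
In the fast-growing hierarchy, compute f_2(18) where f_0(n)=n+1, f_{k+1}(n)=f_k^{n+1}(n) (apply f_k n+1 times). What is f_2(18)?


f_2(18) = f_1^19(18)
f_1(m) = 2m + 1.
Iterating: f_1^k(n) = 2^k*(n+1) - 1.
f_2(18) = 2^19*(18+1) - 1 = 524288*19 - 1 = 9961471

9961471


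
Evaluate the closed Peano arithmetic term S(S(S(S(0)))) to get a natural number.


Counting successors applied to 0:
4 applications of S to 0 = 4

4


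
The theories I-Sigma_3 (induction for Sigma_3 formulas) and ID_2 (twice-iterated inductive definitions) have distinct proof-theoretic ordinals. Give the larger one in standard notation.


Proof-theoretic ordinal of I-Sigma_3 (induction for Sigma_3 formulas): omega^(omega^(omega^omega))
Proof-theoretic ordinal of ID_2 (twice-iterated inductive definitions): psi_0(epsilon_{Omega_2+1})
Comparing: omega^(omega^(omega^omega)) < psi_0(epsilon_{Omega_2+1}).
The larger ordinal is psi_0(epsilon_{Omega_2+1}) (from ID_2 (twice-iterated inductive definitions)).

psi_0(epsilon_{Omega_2+1})


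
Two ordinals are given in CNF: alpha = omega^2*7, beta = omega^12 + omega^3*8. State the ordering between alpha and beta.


Compare term by term from highest exponent:
alpha = omega^2*7
beta = omega^12 + omega^3*8
Term 1: alpha has omega^2*7, beta has omega^12*1
Term 2: alpha has omega^0*0, beta has omega^3*8
Result: alpha < beta

alpha < beta


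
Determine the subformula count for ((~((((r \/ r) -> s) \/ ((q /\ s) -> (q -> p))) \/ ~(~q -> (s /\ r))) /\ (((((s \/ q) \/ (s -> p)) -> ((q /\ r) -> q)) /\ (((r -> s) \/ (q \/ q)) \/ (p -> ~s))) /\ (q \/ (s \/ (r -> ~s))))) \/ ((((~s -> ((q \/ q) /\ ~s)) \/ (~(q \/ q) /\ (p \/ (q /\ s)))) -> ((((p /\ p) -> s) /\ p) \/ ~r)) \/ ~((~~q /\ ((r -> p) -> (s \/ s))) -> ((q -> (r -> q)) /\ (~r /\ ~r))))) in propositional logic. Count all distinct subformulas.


Formula: ((~((((r \/ r) -> s) \/ ((q /\ s) -> (q -> p))) \/ ~(~q -> (s /\ r))) /\ (((((s \/ q) \/ (s -> p)) -> ((q /\ r) -> q)) /\ (((r -> s) \/ (q \/ q)) \/ (p -> ~s))) /\ (q \/ (s \/ (r -> ~s))))) \/ ((((~s -> ((q \/ q) /\ ~s)) \/ (~(q \/ q) /\ (p \/ (q /\ s)))) -> ((((p /\ p) -> s) /\ p) \/ ~r)) \/ ~((~~q /\ ((r -> p) -> (s \/ s))) -> ((q -> (r -> q)) /\ (~r /\ ~r)))))
Subformulas found:
  1. r
  2. p
  3. q
  4. s
  5. ~s
  6. ~r
  7. ~q
  8. ~~q
  9. (s \/ s)
  10. (r -> q)
  11. (r -> p)
  12. (q -> p)
  13. (s /\ r)
  14. (s -> p)
  15. (r \/ r)
  16. (s \/ q)
  17. (q /\ r)
  18. (q /\ s)
  19. (p /\ p)
  20. (r -> s)
  21. (q \/ q)
  22. (r -> ~s)
  23. (p -> ~s)
  24. ~(q \/ q)
  25. (~r /\ ~r)
  26. ((q /\ r) -> q)
  27. (p \/ (q /\ s))
  28. ((p /\ p) -> s)
  29. (q -> (r -> q))
  30. ((r \/ r) -> s)
  31. ((q \/ q) /\ ~s)
  32. (s \/ (r -> ~s))
  33. (~q -> (s /\ r))
  34. ~(~q -> (s /\ r))
  35. ((q /\ s) -> (q -> p))
  36. ((r -> p) -> (s \/ s))
  37. (((p /\ p) -> s) /\ p)
  38. ((s \/ q) \/ (s -> p))
  39. ((r -> s) \/ (q \/ q))
  40. (q \/ (s \/ (r -> ~s)))
  41. (~s -> ((q \/ q) /\ ~s))
  42. ((((p /\ p) -> s) /\ p) \/ ~r)
  43. (~(q \/ q) /\ (p \/ (q /\ s)))
  44. (~~q /\ ((r -> p) -> (s \/ s)))
  45. ((q -> (r -> q)) /\ (~r /\ ~r))
  46. (((r -> s) \/ (q \/ q)) \/ (p -> ~s))
  47. (((r \/ r) -> s) \/ ((q /\ s) -> (q -> p)))
  48. (((s \/ q) \/ (s -> p)) -> ((q /\ r) -> q))
  49. ((~s -> ((q \/ q) /\ ~s)) \/ (~(q \/ q) /\ (p \/ (q /\ s))))
  50. ((((r \/ r) -> s) \/ ((q /\ s) -> (q -> p))) \/ ~(~q -> (s /\ r)))
  51. ~((((r \/ r) -> s) \/ ((q /\ s) -> (q -> p))) \/ ~(~q -> (s /\ r)))
  52. ((~~q /\ ((r -> p) -> (s \/ s))) -> ((q -> (r -> q)) /\ (~r /\ ~r)))
  53. ~((~~q /\ ((r -> p) -> (s \/ s))) -> ((q -> (r -> q)) /\ (~r /\ ~r)))
  54. ((((s \/ q) \/ (s -> p)) -> ((q /\ r) -> q)) /\ (((r -> s) \/ (q \/ q)) \/ (p -> ~s)))
  55. (((~s -> ((q \/ q) /\ ~s)) \/ (~(q \/ q) /\ (p \/ (q /\ s)))) -> ((((p /\ p) -> s) /\ p) \/ ~r))
  56. (((((s \/ q) \/ (s -> p)) -> ((q /\ r) -> q)) /\ (((r -> s) \/ (q \/ q)) \/ (p -> ~s))) /\ (q \/ (s \/ (r -> ~s))))
  57. ((((~s -> ((q \/ q) /\ ~s)) \/ (~(q \/ q) /\ (p \/ (q /\ s)))) -> ((((p /\ p) -> s) /\ p) \/ ~r)) \/ ~((~~q /\ ((r -> p) -> (s \/ s))) -> ((q -> (r -> q)) /\ (~r /\ ~r))))
  58. (~((((r \/ r) -> s) \/ ((q /\ s) -> (q -> p))) \/ ~(~q -> (s /\ r))) /\ (((((s \/ q) \/ (s -> p)) -> ((q /\ r) -> q)) /\ (((r -> s) \/ (q \/ q)) \/ (p -> ~s))) /\ (q \/ (s \/ (r -> ~s)))))
  59. ((~((((r \/ r) -> s) \/ ((q /\ s) -> (q -> p))) \/ ~(~q -> (s /\ r))) /\ (((((s \/ q) \/ (s -> p)) -> ((q /\ r) -> q)) /\ (((r -> s) \/ (q \/ q)) \/ (p -> ~s))) /\ (q \/ (s \/ (r -> ~s))))) \/ ((((~s -> ((q \/ q) /\ ~s)) \/ (~(q \/ q) /\ (p \/ (q /\ s)))) -> ((((p /\ p) -> s) /\ p) \/ ~r)) \/ ~((~~q /\ ((r -> p) -> (s \/ s))) -> ((q -> (r -> q)) /\ (~r /\ ~r)))))
Total distinct subformulas = 59

59


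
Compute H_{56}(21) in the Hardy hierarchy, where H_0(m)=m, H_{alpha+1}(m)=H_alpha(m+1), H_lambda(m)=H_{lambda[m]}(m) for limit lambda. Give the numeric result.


H_56(21):
For finite ordinals k, H_k(n) = n + k (each successor step adds 1).
H_56(21) = 21 + 56 = 77

77


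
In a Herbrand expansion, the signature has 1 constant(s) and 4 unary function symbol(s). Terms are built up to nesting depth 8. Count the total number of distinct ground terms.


Herbrand terms by depth:
Depth 0: 1 constants
Depth 1: 4 new terms (running total: 5)
Depth 2: 16 new terms (running total: 21)
Depth 3: 64 new terms (running total: 85)
Depth 4: 256 new terms (running total: 341)
Depth 5: 1024 new terms (running total: 1365)
Depth 6: 4096 new terms (running total: 5461)
Depth 7: 16384 new terms (running total: 21845)
Depth 8: 65536 new terms (running total: 87381)
Total distinct ground terms = 87381

87381


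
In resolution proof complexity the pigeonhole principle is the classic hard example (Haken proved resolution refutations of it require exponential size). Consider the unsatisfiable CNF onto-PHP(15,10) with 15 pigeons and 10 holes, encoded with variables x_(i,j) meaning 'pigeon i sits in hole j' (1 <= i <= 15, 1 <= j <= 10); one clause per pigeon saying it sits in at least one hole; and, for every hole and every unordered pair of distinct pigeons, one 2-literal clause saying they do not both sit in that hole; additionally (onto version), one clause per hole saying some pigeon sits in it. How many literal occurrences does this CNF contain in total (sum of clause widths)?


onto-PHP(15,10): 15 pigeons, 10 holes, 15*10 = 150 variables.
- pigeon clauses: one per pigeon -> 15 clauses of width 10 -> 150 literals
- hole clauses: 10 holes * C(15,2) = 10 * 105 -> 1050 clauses of width 2 -> 2100 literals
- onto clauses: one per hole -> 10 clauses of width 15 -> 150 literals
Total literal occurrences = 150 + 2100 + 150 = 2400

2400


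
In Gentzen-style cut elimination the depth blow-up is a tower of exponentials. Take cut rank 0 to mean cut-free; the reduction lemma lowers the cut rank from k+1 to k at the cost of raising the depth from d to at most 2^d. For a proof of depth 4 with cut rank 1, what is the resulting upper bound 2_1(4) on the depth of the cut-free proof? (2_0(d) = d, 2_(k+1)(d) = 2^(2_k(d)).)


Each rank reduction sends depth d to at most 2^d; cut rank r needs r reductions.
2_0(4) = 4
2_1(4) = 2^4 = 16
Cut-free depth bound = 16

16


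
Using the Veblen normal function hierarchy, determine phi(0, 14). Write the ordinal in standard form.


phi(0, 14):
phi(0, beta) = omega^beta by definition.
phi(0, 14) = omega^14

omega^14


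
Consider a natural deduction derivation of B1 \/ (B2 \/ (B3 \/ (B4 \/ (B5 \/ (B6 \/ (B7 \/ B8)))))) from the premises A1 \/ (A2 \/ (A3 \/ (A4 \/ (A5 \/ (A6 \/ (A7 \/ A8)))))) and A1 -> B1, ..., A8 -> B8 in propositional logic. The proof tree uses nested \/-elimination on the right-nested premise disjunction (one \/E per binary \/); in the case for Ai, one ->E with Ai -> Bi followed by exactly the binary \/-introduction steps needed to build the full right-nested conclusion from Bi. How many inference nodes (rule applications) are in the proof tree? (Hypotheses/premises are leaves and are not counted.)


Constructive dilemma with 8 branches, all disjunctions right-nested:
- \/E: the premise has 7 binary \/, each eliminated once: 7 nodes.
- ->E: one per case (Ai with Ai -> Bi gives Bi): 8 nodes.
- \/I: in case i < n, Bi needs 1 step to form Bi \/ (B(i+1) \/ ...) and then i-1 steps to prepend B(i-1), ..., B1, i.e. i steps; in case i = n, B8 needs 7 prepend steps.
  \/I total = (1 + 2 + ... + 7) + 7 = 28 + 7 = 35 nodes.
Total = 7 + 8 + 35 = 50

50


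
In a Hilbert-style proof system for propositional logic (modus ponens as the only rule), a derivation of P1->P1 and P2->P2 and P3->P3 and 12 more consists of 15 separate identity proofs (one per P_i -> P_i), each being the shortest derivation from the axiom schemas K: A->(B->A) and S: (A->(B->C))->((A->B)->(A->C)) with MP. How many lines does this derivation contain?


The shortest proof of A->A from K and S in the Hilbert calculus has exactly 5 lines:
(1) K instance A->((A->A)->A), (2) S instance, (3) MP on 1,2, (4) K instance A->(A->A), (5) MP on 3,4.
For 15 independent identities: 15 * 5 = 75 lines total.

75


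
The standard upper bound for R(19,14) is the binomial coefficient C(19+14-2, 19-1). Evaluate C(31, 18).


R(19,14) <= C(19+14-2, 19-1) = C(31, 18)
C(31, 18) = 31! / (18! * 13!)
= 206253075

206253075


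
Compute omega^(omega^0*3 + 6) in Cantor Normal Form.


omega^(omega^0*3 + 6):
omega^0 = 1, so the exponent is 3 + 6 = 9 (finite ordinal addition).
Result = omega^9, already a single CNF term.

omega^9


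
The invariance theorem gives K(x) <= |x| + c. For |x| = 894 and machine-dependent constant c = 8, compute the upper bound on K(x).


K(x) <= |x| + c = 894 + 8 = 902

902


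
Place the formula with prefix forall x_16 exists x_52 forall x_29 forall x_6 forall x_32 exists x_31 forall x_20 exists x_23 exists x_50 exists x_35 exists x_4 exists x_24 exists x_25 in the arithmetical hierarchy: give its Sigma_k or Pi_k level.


Leading quantifier is forall, so the class is Pi.
Number of quantifier blocks = alternations + 1 = 5 + 1 = 6.
Classification: Pi_6

Pi_6


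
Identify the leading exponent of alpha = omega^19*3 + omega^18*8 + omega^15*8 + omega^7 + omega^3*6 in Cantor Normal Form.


CNF: omega^19*3 + omega^18*8 + omega^15*8 + omega^7 + omega^3*6
The leading term is omega^19*3, which has exponent 19.

19


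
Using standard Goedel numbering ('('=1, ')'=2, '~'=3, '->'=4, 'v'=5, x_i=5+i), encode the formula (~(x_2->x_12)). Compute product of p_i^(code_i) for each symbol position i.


Formula: (~(x_2->x_12))
Symbol codes: [1, 3, 1, 7, 4, 17, 2, 2]
Primes: [2, 3, 5, 7, 11, 13, 17, 19]
p_1^1 = 2^1 = 2
p_2^3 = 3^3 = 27
p_3^1 = 5^1 = 5
p_4^7 = 7^7 = 823543
p_5^4 = 11^4 = 14641
p_6^17 = 13^17 = 8650415919381337933
p_7^2 = 17^2 = 289
p_8^2 = 19^2 = 361
Product = 2938074600683918068859199106481658570

2938074600683918068859199106481658570


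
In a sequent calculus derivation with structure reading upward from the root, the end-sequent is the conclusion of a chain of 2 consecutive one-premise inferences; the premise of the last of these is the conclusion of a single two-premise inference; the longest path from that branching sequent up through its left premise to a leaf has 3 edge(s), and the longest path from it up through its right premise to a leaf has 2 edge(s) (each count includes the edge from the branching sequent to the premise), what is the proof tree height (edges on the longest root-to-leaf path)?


Longest path through the left premise: 3 edges (measured from the branching sequent)
Longest path through the right premise: 2 edges
Height of the subtree rooted at the branching sequent: max(3, 2) = 3
The branching sequent sits 2 edges above the root (the chain of one-premise inferences), so height = 3 + 2 = 5

5


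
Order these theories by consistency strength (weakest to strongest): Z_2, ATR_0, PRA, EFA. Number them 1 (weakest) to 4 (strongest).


Ordering by consistency strength:
1. EFA
2. PRA
3. ATR_0
4. Z_2


Z_2=4, ATR_0=3, PRA=2, EFA=1


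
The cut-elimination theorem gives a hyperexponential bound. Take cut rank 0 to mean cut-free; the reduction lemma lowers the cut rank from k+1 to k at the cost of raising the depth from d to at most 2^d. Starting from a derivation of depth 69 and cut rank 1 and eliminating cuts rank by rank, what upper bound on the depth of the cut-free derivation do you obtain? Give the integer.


Each rank reduction sends depth d to at most 2^d; cut rank r needs r reductions.
2_0(69) = 69
2_1(69) = 2^69 = 590295810358705651712
Cut-free depth bound = 590295810358705651712

590295810358705651712


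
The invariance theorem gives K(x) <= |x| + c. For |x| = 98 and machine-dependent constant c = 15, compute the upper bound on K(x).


K(x) <= |x| + c = 98 + 15 = 113

113


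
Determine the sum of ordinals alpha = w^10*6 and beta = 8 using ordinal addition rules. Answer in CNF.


Ordinal addition w^10*6 + 8:
Leading exponent of alpha (10) > leading exponent of beta (0).
Since alpha's term has higher exponent than beta's leading term,
the sum is simply alpha followed by beta.
Result = w^10*6 + 8

w^10*6 + 8


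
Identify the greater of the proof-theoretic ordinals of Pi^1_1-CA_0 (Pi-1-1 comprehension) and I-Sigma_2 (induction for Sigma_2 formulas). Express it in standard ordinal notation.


Proof-theoretic ordinal of Pi^1_1-CA_0 (Pi-1-1 comprehension): psi_0(Omega_omega)
Proof-theoretic ordinal of I-Sigma_2 (induction for Sigma_2 formulas): omega^(omega^omega)
Comparing: omega^(omega^omega) < psi_0(Omega_omega).
The larger ordinal is psi_0(Omega_omega) (from Pi^1_1-CA_0 (Pi-1-1 comprehension)).

psi_0(Omega_omega)


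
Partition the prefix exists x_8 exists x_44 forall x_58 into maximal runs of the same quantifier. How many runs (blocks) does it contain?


Alternations = 1.
Blocks = alternations + 1 = 2

2


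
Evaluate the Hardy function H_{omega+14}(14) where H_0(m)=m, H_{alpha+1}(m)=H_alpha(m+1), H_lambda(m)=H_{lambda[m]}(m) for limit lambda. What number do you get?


H_{omega+14}(14):
Unwind the 14 successor steps: H_{omega+14}(14) = H_omega(14+14) = H_omega(28).
H_omega(m) = H_m(m) = m + m = 2m.
Result = 2 * 28 = 56

56


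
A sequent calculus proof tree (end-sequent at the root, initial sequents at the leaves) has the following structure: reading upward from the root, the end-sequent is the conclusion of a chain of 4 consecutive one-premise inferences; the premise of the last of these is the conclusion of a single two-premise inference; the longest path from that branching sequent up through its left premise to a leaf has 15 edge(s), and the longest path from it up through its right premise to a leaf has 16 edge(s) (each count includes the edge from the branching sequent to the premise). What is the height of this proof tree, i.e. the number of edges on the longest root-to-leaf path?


Longest path through the left premise: 15 edges (measured from the branching sequent)
Longest path through the right premise: 16 edges
Height of the subtree rooted at the branching sequent: max(15, 16) = 16
The branching sequent sits 4 edges above the root (the chain of one-premise inferences), so height = 16 + 4 = 20

20


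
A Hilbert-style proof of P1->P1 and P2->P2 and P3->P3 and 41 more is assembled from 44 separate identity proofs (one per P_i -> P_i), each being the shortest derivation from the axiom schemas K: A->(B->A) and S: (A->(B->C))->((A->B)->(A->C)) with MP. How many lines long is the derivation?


The shortest proof of A->A from K and S in the Hilbert calculus has exactly 5 lines:
(1) K instance A->((A->A)->A), (2) S instance, (3) MP on 1,2, (4) K instance A->(A->A), (5) MP on 3,4.
For 44 independent identities: 44 * 5 = 220 lines total.

220


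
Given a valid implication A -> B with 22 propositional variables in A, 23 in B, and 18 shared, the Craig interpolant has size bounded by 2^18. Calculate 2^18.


Shared atoms = 18
Craig interpolant size bound = 2^18
= 262144

262144


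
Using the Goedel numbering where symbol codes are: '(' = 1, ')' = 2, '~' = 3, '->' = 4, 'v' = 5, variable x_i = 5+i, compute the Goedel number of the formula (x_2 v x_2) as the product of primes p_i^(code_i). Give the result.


Formula: (x_2 v x_2)
Symbol codes: [1, 7, 5, 7, 2]
Primes: [2, 3, 5, 7, 11]
p_1^1 = 2^1 = 2
p_2^7 = 3^7 = 2187
p_3^5 = 5^5 = 3125
p_4^7 = 7^7 = 823543
p_5^2 = 11^2 = 121
Product = 1362073209131250

1362073209131250


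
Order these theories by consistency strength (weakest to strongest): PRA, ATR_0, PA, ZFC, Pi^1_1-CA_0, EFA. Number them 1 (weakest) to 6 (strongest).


Ordering by consistency strength:
1. EFA
2. PRA
3. PA
4. ATR_0
5. Pi^1_1-CA_0
6. ZFC


PRA=2, ATR_0=4, PA=3, ZFC=6, Pi^1_1-CA_0=5, EFA=1


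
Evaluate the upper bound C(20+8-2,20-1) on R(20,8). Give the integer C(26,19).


R(20,8) <= C(20+8-2, 20-1) = C(26, 19)
C(26, 19) = 26! / (19! * 7!)
= 657800

657800


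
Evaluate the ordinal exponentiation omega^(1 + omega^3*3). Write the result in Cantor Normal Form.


omega^(1 + omega^3*3):
In ordinal addition a term is absorbed by a following term of strictly larger exponent: 0 < 3, so 1 + omega^3*3 = omega^3*3.
omega raised to a CNF ordinal is a single CNF term: Result = omega^(omega^3*3)

omega^(omega^3*3)


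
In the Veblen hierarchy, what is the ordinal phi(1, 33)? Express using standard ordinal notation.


phi(1, 33):
phi(1, beta) = epsilon_beta (the beta-th epsilon number).
phi(1, 33) = epsilon_33

epsilon_33


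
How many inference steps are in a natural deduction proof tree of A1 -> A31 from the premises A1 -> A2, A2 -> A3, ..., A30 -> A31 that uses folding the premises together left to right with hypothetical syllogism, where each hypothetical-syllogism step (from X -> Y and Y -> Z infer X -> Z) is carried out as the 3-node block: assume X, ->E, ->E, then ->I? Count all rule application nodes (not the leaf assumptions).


There are 30 premises in the chain. The first HS step combines premises 1 and 2; each further premise needs one more HS step.
So 30 premises require 30 - 1 = 29 hypothetical-syllogism steps.
Each HS step uses 3 inference nodes (->E, ->E, ->I).
29 * 3 = 87 total inference nodes.

87


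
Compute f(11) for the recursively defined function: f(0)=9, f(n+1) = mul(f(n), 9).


f(0) = 9
f(1) = mul(f(0), 9) = mul(9, 9) = 81
f(2) = mul(f(1), 9) = mul(81, 9) = 729
f(3) = mul(f(2), 9) = mul(729, 9) = 6561
f(4) = mul(f(3), 9) = mul(6561, 9) = 59049
f(5) = mul(f(4), 9) = mul(59049, 9) = 531441
f(6) = mul(f(5), 9) = mul(531441, 9) = 4782969
f(7) = mul(f(6), 9) = mul(4782969, 9) = 43046721
f(8) = mul(f(7), 9) = mul(43046721, 9) = 387420489
f(9) = mul(f(8), 9) = mul(387420489, 9) = 3486784401
f(10) = mul(f(9), 9) = mul(3486784401, 9) = 31381059609
f(11) = mul(f(10), 9) = mul(31381059609, 9) = 282429536481


282429536481


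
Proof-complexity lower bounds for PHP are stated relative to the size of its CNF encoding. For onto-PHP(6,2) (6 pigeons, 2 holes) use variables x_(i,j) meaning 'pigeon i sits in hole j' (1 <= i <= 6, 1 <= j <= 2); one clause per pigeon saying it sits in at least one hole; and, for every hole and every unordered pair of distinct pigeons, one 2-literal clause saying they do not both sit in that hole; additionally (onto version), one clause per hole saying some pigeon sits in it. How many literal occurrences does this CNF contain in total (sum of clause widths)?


onto-PHP(6,2): 6 pigeons, 2 holes, 6*2 = 12 variables.
- pigeon clauses: one per pigeon -> 6 clauses of width 2 -> 12 literals
- hole clauses: 2 holes * C(6,2) = 2 * 15 -> 30 clauses of width 2 -> 60 literals
- onto clauses: one per hole -> 2 clauses of width 6 -> 12 literals
Total literal occurrences = 12 + 60 + 12 = 84

84


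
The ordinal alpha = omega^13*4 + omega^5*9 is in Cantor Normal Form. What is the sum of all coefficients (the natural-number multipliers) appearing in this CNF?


CNF: omega^13*4 + omega^5*9
Coefficients: 4 + 9 = 13

13


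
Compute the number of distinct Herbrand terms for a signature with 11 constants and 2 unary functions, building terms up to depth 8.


Herbrand terms by depth:
Depth 0: 11 constants
Depth 1: 22 new terms (running total: 33)
Depth 2: 44 new terms (running total: 77)
Depth 3: 88 new terms (running total: 165)
Depth 4: 176 new terms (running total: 341)
Depth 5: 352 new terms (running total: 693)
Depth 6: 704 new terms (running total: 1397)
Depth 7: 1408 new terms (running total: 2805)
Depth 8: 2816 new terms (running total: 5621)
Total distinct ground terms = 5621

5621


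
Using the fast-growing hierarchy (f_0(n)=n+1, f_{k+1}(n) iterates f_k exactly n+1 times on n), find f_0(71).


f_0(71) = 71 + 1 = 72

72


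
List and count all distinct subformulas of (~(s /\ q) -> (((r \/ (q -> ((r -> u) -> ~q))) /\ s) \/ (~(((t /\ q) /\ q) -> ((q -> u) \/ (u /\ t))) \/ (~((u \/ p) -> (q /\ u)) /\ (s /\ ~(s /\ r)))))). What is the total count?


Formula: (~(s /\ q) -> (((r \/ (q -> ((r -> u) -> ~q))) /\ s) \/ (~(((t /\ q) /\ q) -> ((q -> u) \/ (u /\ t))) \/ (~((u \/ p) -> (q /\ u)) /\ (s /\ ~(s /\ r))))))
Subformulas found:
  1. r
  2. p
  3. q
  4. u
  5. s
  6. t
  7. ~q
  8. (u /\ t)
  9. (q -> u)
  10. (s /\ r)
  11. (q /\ u)
  12. (r -> u)
  13. (t /\ q)
  14. (s /\ q)
  15. (u \/ p)
  16. ~(s /\ r)
  17. ~(s /\ q)
  18. ((t /\ q) /\ q)
  19. ((r -> u) -> ~q)
  20. (s /\ ~(s /\ r))
  21. ((q -> u) \/ (u /\ t))
  22. ((u \/ p) -> (q /\ u))
  23. ~((u \/ p) -> (q /\ u))
  24. (q -> ((r -> u) -> ~q))
  25. (r \/ (q -> ((r -> u) -> ~q)))
  26. ((r \/ (q -> ((r -> u) -> ~q))) /\ s)
  27. (((t /\ q) /\ q) -> ((q -> u) \/ (u /\ t)))
  28. ~(((t /\ q) /\ q) -> ((q -> u) \/ (u /\ t)))
  29. (~((u \/ p) -> (q /\ u)) /\ (s /\ ~(s /\ r)))
  30. (~(((t /\ q) /\ q) -> ((q -> u) \/ (u /\ t))) \/ (~((u \/ p) -> (q /\ u)) /\ (s /\ ~(s /\ r))))
  31. (((r \/ (q -> ((r -> u) -> ~q))) /\ s) \/ (~(((t /\ q) /\ q) -> ((q -> u) \/ (u /\ t))) \/ (~((u \/ p) -> (q /\ u)) /\ (s /\ ~(s /\ r)))))
  32. (~(s /\ q) -> (((r \/ (q -> ((r -> u) -> ~q))) /\ s) \/ (~(((t /\ q) /\ q) -> ((q -> u) \/ (u /\ t))) \/ (~((u \/ p) -> (q /\ u)) /\ (s /\ ~(s /\ r))))))
Total distinct subformulas = 32

32


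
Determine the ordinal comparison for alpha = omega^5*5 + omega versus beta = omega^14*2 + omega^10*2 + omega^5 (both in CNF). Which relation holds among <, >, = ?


Compare term by term from highest exponent:
alpha = omega^5*5 + omega
beta = omega^14*2 + omega^10*2 + omega^5
Term 1: alpha has omega^5*5, beta has omega^14*2
Term 2: alpha has omega^1*1, beta has omega^10*2
Term 3: alpha has omega^0*0, beta has omega^5*1
Result: alpha < beta

alpha < beta


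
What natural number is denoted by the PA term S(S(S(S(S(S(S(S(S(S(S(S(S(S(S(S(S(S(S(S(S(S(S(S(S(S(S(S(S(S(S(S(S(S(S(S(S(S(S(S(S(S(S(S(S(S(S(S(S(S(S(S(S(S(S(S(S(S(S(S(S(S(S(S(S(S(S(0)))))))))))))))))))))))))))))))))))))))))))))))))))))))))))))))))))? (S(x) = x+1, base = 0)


Counting successors applied to 0:
67 applications of S to 0 = 67

67


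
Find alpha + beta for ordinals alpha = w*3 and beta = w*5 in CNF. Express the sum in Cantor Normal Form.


Ordinal addition w*3 + w*5:
Both terms have the same exponent 1.
w^e*c + w^e*d = w^e*(c+d).
Result = w^1*(3+5) = w*8

w*8


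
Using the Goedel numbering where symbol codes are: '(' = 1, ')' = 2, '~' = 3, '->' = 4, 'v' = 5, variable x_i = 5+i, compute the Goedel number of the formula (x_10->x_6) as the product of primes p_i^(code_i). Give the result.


Formula: (x_10->x_6)
Symbol codes: [1, 15, 4, 11, 2]
Primes: [2, 3, 5, 7, 11]
p_1^1 = 2^1 = 2
p_2^15 = 3^15 = 14348907
p_3^4 = 5^4 = 625
p_4^11 = 7^11 = 1977326743
p_5^2 = 11^2 = 121
Product = 4291337228517885026250

4291337228517885026250


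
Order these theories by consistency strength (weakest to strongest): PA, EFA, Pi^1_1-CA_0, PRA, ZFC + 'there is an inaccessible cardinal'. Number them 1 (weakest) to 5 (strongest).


Ordering by consistency strength:
1. EFA
2. PRA
3. PA
4. Pi^1_1-CA_0
5. ZFC + 'there is an inaccessible cardinal'


PA=3, EFA=1, Pi^1_1-CA_0=4, PRA=2, ZFC + 'there is an inaccessible cardinal'=5


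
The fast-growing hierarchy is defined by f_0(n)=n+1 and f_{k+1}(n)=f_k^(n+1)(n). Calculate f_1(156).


f_1(156) = f_0^157(156)
f_0 adds 1 each time, applied 157 times.
f_1(156) = 156 + 157 = 313

313


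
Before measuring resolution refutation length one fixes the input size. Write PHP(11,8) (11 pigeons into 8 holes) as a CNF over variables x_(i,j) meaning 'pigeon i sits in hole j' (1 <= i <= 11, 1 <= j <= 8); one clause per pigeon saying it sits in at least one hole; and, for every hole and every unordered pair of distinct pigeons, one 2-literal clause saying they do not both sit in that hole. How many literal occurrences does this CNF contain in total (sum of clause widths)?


PHP(11,8): 11 pigeons, 8 holes, 11*8 = 88 variables.
- pigeon clauses: one per pigeon -> 11 clauses of width 8 -> 88 literals
- hole clauses: 8 holes * C(11,2) = 8 * 55 -> 440 clauses of width 2 -> 880 literals
Total literal occurrences = 88 + 880 = 968

968


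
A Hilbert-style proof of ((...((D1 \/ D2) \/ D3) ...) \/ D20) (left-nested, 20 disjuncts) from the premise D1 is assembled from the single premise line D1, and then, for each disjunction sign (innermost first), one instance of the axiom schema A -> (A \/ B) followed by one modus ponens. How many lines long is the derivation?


Building the left-nested 20-ary disjunction from D1:
- 1 premise line (D1)
- 20 disjuncts means 19 disjunction signs; each needs 1 axiom instance + 1 MP = 2 lines: 2 * 19 = 38
Total = 1 + 38 = 39 lines.

39


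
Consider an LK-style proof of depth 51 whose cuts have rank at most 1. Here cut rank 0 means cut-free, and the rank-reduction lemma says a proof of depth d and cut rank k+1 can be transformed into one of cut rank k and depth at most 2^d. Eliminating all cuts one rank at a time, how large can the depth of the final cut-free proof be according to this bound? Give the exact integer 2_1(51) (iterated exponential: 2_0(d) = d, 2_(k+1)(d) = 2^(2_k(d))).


Each rank reduction sends depth d to at most 2^d; cut rank r needs r reductions.
2_0(51) = 51
2_1(51) = 2^51 = 2251799813685248
Cut-free depth bound = 2251799813685248

2251799813685248


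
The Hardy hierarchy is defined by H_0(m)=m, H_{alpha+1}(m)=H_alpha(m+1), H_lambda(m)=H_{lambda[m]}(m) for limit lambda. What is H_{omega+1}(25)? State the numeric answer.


H_{omega+1}(25):
Unwind the 1 successor steps: H_{omega+1}(25) = H_omega(25+1) = H_omega(26).
H_omega(m) = H_m(m) = m + m = 2m.
Result = 2 * 26 = 52

52


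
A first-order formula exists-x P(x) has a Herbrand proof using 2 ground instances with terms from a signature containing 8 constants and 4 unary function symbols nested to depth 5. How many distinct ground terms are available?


Herbrand terms by depth:
Depth 0: 8 constants
Depth 1: 32 new terms (running total: 40)
Depth 2: 128 new terms (running total: 168)
Depth 3: 512 new terms (running total: 680)
Depth 4: 2048 new terms (running total: 2728)
Depth 5: 8192 new terms (running total: 10920)
Total distinct ground terms = 10920

10920


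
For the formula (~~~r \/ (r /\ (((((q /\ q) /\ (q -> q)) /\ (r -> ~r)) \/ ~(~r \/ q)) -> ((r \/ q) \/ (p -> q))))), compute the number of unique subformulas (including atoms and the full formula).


Formula: (~~~r \/ (r /\ (((((q /\ q) /\ (q -> q)) /\ (r -> ~r)) \/ ~(~r \/ q)) -> ((r \/ q) \/ (p -> q)))))
Subformulas found:
  1. r
  2. q
  3. p
  4. ~r
  5. ~~r
  6. ~~~r
  7. (q /\ q)
  8. (r \/ q)
  9. (q -> q)
  10. (p -> q)
  11. (~r \/ q)
  12. (r -> ~r)
  13. ~(~r \/ q)
  14. ((r \/ q) \/ (p -> q))
  15. ((q /\ q) /\ (q -> q))
  16. (((q /\ q) /\ (q -> q)) /\ (r -> ~r))
  17. ((((q /\ q) /\ (q -> q)) /\ (r -> ~r)) \/ ~(~r \/ q))
  18. (((((q /\ q) /\ (q -> q)) /\ (r -> ~r)) \/ ~(~r \/ q)) -> ((r \/ q) \/ (p -> q)))
  19. (r /\ (((((q /\ q) /\ (q -> q)) /\ (r -> ~r)) \/ ~(~r \/ q)) -> ((r \/ q) \/ (p -> q))))
  20. (~~~r \/ (r /\ (((((q /\ q) /\ (q -> q)) /\ (r -> ~r)) \/ ~(~r \/ q)) -> ((r \/ q) \/ (p -> q)))))
Total distinct subformulas = 20

20


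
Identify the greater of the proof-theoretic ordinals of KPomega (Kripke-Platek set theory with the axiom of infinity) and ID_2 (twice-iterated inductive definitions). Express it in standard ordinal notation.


Proof-theoretic ordinal of KPomega (Kripke-Platek set theory with the axiom of infinity): psi_0(epsilon_{Omega+1})
Proof-theoretic ordinal of ID_2 (twice-iterated inductive definitions): psi_0(epsilon_{Omega_2+1})
Comparing: psi_0(epsilon_{Omega+1}) < psi_0(epsilon_{Omega_2+1}).
The larger ordinal is psi_0(epsilon_{Omega_2+1}) (from ID_2 (twice-iterated inductive definitions)).

psi_0(epsilon_{Omega_2+1})


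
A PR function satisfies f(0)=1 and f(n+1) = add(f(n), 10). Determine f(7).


f(0) = 1
f(1) = add(f(0), 10) = add(1, 10) = 11
f(2) = add(f(1), 10) = add(11, 10) = 21
f(3) = add(f(2), 10) = add(21, 10) = 31
f(4) = add(f(3), 10) = add(31, 10) = 41
f(5) = add(f(4), 10) = add(41, 10) = 51
f(6) = add(f(5), 10) = add(51, 10) = 61
f(7) = add(f(6), 10) = add(61, 10) = 71


71


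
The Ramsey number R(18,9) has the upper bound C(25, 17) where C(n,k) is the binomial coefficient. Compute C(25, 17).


R(18,9) <= C(18+9-2, 18-1) = C(25, 17)
C(25, 17) = 25! / (17! * 8!)
= 1081575

1081575


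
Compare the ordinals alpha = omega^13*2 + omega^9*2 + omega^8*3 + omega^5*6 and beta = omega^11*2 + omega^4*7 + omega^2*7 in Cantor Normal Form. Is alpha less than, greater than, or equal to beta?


Compare term by term from highest exponent:
alpha = omega^13*2 + omega^9*2 + omega^8*3 + omega^5*6
beta = omega^11*2 + omega^4*7 + omega^2*7
Term 1: alpha has omega^13*2, beta has omega^11*2
Term 2: alpha has omega^9*2, beta has omega^4*7
Term 3: alpha has omega^8*3, beta has omega^2*7
Term 4: alpha has omega^5*6, beta has omega^0*0
Result: alpha > beta

alpha > beta


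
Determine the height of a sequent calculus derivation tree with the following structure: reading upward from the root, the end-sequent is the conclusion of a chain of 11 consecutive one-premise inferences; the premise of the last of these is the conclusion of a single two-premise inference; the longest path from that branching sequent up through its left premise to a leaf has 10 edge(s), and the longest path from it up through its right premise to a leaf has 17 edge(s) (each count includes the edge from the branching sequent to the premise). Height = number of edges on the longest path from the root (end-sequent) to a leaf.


Longest path through the left premise: 10 edges (measured from the branching sequent)
Longest path through the right premise: 17 edges
Height of the subtree rooted at the branching sequent: max(10, 17) = 17
The branching sequent sits 11 edges above the root (the chain of one-premise inferences), so height = 17 + 11 = 28

28


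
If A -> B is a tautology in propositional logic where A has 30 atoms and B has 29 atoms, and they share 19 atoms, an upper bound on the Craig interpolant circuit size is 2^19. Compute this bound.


Shared atoms = 19
Craig interpolant size bound = 2^19
= 524288

524288


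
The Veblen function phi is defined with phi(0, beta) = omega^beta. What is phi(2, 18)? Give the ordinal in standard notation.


phi(2, 18):
phi(2, beta) = zeta_beta (the beta-th zeta number, fixed point of epsilon).
phi(2, 18) = zeta_18

zeta_18


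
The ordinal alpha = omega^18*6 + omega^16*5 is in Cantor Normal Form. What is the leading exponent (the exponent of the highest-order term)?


CNF: omega^18*6 + omega^16*5
The leading term is omega^18*6, which has exponent 18.

18
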